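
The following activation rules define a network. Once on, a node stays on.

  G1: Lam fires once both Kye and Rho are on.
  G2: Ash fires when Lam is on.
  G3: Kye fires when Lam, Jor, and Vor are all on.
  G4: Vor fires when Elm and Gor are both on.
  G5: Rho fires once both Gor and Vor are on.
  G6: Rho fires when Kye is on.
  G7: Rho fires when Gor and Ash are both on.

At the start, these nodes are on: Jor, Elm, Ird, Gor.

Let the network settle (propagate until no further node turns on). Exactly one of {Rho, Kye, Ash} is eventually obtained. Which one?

Rho

G4: Elm and Gor on → Vor on.
Gor and Vor are on, so Rho fires (G5).
Kye would need Lam, Jor, and Vor (G3), but Lam never turns on. Ash would need Lam (G2), but Lam never turns on.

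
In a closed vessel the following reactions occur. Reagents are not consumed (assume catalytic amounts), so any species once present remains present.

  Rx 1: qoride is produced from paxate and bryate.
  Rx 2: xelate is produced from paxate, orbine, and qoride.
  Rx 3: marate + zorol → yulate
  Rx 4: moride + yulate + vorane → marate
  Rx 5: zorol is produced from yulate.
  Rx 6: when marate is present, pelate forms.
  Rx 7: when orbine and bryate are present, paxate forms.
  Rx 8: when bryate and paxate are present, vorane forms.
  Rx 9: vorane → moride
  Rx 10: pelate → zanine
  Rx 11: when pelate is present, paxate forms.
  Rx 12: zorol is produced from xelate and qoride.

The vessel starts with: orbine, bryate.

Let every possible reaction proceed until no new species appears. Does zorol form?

orbine and bryate present → paxate forms (Rx 7).
paxate and bryate present → qoride forms (Rx 1).
paxate, orbine, and qoride present → xelate forms (Rx 2).
xelate and qoride present → zorol forms (Rx 12).

Yes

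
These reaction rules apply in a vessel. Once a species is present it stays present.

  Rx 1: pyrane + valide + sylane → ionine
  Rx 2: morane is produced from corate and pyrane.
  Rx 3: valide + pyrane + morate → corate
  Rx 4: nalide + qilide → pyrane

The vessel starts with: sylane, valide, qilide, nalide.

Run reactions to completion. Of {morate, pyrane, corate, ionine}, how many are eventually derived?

2

nalide and qilide present → pyrane forms (Rx 4).
pyrane, valide, and sylane present → ionine forms (Rx 1).
No rule produces morate, and it is not given.
pyrane: reached.
corate would need valide, pyrane, and morate (Rx 3), but morate never forms.
ionine: reached.
Reached: pyrane and ionine — 2 of the 4.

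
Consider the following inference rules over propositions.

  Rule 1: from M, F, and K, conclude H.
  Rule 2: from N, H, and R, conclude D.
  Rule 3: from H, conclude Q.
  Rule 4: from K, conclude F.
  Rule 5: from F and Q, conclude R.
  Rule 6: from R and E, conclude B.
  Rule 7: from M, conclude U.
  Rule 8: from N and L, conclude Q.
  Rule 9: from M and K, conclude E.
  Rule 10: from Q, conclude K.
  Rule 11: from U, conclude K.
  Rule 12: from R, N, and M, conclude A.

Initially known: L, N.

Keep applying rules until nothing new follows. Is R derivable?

Yes

From N and L, Rule 8 gives Q.
Q holds, so K follows (Rule 10).
From K, Rule 4 gives F.
F and Q hold, so R follows (Rule 5).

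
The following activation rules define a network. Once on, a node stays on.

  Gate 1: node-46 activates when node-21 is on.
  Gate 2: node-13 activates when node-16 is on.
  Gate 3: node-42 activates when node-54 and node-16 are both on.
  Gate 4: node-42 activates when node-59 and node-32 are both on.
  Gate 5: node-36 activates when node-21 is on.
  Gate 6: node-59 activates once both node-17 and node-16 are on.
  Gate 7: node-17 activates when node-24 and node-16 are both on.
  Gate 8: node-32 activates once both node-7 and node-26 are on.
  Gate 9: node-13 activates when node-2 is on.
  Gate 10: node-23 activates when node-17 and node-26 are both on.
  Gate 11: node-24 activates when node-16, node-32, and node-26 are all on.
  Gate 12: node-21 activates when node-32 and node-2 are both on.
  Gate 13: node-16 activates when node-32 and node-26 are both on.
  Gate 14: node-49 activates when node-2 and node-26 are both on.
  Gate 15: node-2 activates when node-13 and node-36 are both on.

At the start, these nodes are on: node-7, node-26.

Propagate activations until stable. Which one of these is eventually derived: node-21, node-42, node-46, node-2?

Gate 8: node-7 and node-26 on → node-32 on.
node-32 and node-26 are on, so node-16 activates (Gate 13).
node-16, node-32, and node-26 are on, so node-24 activates (Gate 11).
Gate 7: node-24 and node-16 on → node-17 on.
node-17 and node-16 are on, so node-59 activates (Gate 6).
node-59 and node-32 are on, so node-42 activates (Gate 4).
node-46 would need node-21 (Gate 1), but node-21 never turns on. node-21 would need node-32 and node-2 (Gate 12), but node-2 never turns on. node-2 would need node-13 and node-36 (Gate 15), but node-36 never turns on.

node-42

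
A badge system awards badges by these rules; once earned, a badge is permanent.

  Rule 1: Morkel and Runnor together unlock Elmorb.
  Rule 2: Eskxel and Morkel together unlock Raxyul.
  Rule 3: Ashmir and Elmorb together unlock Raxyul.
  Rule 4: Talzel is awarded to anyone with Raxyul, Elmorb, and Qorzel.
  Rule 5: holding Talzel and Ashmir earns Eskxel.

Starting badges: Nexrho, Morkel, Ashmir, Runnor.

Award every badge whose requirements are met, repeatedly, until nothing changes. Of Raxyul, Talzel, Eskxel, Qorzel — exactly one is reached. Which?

Raxyul

With Morkel and Runnor, Elmorb is earned (Rule 1).
With Ashmir and Elmorb, Raxyul is earned (Rule 3).
Eskxel would need Talzel and Ashmir (Rule 5), but Talzel is never earned. No rule produces Qorzel, and it is not given. Talzel would need Raxyul, Elmorb, and Qorzel (Rule 4), but Qorzel is never earned.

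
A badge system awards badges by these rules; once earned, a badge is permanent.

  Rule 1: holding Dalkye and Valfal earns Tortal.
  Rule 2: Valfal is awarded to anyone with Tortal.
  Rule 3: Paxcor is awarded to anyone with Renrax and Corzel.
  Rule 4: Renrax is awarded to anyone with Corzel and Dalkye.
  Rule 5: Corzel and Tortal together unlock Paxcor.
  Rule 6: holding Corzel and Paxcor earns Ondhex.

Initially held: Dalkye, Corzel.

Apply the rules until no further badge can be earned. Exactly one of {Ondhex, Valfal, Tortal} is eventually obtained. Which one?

Ondhex

With Corzel and Dalkye, Renrax is earned (Rule 4).
With Renrax and Corzel, Paxcor is earned (Rule 3).
With Corzel and Paxcor, Ondhex is earned (Rule 6).
Valfal would need Tortal (Rule 2), but Tortal is never earned. Tortal would need Dalkye and Valfal (Rule 1), but Valfal is never earned.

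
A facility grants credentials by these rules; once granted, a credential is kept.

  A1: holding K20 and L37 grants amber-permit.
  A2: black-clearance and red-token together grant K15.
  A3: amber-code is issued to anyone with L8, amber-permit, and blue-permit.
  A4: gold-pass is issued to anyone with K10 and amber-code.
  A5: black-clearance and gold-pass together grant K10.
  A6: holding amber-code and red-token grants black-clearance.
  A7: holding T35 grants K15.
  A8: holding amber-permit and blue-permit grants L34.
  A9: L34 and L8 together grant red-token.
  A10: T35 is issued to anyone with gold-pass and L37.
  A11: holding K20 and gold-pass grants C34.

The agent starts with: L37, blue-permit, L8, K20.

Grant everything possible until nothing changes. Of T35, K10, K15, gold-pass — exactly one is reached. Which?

Holding K20 and L37 grants amber-permit (A1).
Holding amber-permit and blue-permit grants L34 (A8).
Holding L8, amber-permit, and blue-permit grants amber-code (A3).
Holding L34 and L8 grants red-token (A9).
Holding amber-code and red-token grants black-clearance (A6).
Holding black-clearance and red-token grants K15 (A2).
T35 would need gold-pass and L37 (A10), but gold-pass is never granted. gold-pass would need K10 and amber-code (A4), but K10 is never granted. K10 would need black-clearance and gold-pass (A5), but gold-pass is never granted.

K15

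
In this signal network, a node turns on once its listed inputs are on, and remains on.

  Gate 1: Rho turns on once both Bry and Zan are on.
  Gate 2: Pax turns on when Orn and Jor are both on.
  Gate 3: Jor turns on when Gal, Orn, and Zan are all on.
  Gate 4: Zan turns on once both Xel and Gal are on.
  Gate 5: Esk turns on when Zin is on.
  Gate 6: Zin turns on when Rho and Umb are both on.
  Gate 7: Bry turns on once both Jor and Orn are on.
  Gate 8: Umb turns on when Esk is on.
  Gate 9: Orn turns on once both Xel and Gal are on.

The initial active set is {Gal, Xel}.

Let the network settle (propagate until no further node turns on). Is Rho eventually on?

Xel and Gal are on, so Zan turns on (Gate 4).
Xel and Gal are on, so Orn turns on (Gate 9).
Gal, Orn, and Zan are on, so Jor turns on (Gate 3).
Gate 7: Jor and Orn on → Bry on.
Gate 1: Bry and Zan on → Rho on.

Yes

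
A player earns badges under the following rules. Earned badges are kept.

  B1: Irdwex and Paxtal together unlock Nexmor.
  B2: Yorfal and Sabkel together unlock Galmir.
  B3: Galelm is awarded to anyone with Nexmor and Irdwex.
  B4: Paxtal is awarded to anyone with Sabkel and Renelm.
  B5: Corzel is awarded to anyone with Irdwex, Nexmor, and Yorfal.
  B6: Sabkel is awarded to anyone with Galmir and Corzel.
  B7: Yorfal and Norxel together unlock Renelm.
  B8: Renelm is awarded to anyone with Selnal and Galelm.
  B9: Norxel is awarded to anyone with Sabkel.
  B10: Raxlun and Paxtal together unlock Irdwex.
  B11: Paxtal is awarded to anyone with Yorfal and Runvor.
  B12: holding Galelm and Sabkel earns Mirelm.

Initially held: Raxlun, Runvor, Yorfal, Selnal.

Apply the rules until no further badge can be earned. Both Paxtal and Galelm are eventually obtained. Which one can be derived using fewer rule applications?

Paxtal: With Yorfal and Runvor, Paxtal is earned (B11). [1 rule application]
Galelm: With Yorfal and Runvor, Paxtal is earned (B11). With Raxlun and Paxtal, Irdwex is earned (B10). With Irdwex and Paxtal, Nexmor is earned (B1). With Nexmor and Irdwex, Galelm is earned (B3). [4 rule applications]
Paxtal needs fewer.

Paxtal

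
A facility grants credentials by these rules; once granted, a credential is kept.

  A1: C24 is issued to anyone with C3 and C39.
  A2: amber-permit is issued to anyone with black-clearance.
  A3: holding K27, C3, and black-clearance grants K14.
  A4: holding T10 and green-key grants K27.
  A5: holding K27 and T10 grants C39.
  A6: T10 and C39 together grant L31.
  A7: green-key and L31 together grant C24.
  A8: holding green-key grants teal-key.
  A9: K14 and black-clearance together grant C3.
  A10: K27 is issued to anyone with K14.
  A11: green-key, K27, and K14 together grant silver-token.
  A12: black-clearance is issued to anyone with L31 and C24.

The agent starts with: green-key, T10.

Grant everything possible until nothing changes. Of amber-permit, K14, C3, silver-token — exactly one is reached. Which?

Holding T10 and green-key grants K27 (A4).
Holding K27 and T10 grants C39 (A5).
Holding T10 and C39 grants L31 (A6).
Holding green-key and L31 grants C24 (A7).
Holding L31 and C24 grants black-clearance (A12).
Holding black-clearance grants amber-permit (A2).
silver-token would need green-key, K27, and K14 (A11), but K14 is never granted. C3 would need K14 and black-clearance (A9), but K14 is never granted. K14 would need K27, C3, and black-clearance (A3), but C3 is never granted.

amber-permit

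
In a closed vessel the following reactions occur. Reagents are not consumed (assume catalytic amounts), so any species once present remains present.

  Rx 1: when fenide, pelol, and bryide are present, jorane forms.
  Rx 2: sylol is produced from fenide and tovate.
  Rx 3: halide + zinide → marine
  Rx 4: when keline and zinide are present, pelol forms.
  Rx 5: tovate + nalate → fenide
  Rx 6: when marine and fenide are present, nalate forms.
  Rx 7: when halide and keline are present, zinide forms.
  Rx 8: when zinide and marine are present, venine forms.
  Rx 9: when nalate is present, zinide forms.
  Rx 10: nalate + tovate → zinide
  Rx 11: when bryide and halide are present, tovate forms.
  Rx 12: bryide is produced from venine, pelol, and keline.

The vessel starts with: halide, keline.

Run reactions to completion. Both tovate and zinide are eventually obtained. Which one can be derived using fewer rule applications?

zinide

zinide: halide and keline present → zinide forms (Rx 7). [1 rule application]
tovate: halide and keline present → zinide forms (Rx 7). halide and zinide present → marine forms (Rx 3). keline and zinide present → pelol forms (Rx 4). zinide and marine present → venine forms (Rx 8). venine, pelol, and keline present → bryide forms (Rx 12). bryide and halide present → tovate forms (Rx 11). [6 rule applications]
zinide needs fewer.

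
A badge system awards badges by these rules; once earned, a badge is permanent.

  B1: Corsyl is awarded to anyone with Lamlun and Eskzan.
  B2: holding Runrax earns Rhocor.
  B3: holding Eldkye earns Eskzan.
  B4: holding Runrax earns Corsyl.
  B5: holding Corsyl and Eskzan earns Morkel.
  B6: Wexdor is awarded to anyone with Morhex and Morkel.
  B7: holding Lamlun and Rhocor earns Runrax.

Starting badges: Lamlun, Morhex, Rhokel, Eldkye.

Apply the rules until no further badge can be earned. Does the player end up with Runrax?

Runrax would need Lamlun and Rhocor (B7), but Rhocor is never earned.

No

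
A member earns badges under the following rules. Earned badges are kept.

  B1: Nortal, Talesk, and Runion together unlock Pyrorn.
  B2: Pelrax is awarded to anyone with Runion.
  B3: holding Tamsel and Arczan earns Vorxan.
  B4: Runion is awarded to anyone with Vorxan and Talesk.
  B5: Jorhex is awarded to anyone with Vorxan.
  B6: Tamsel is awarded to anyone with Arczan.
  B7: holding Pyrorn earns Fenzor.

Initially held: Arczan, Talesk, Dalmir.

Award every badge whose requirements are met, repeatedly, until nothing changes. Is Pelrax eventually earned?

With Arczan, Tamsel is earned (B6).
With Tamsel and Arczan, Vorxan is earned (B3).
With Vorxan and Talesk, Runion is earned (B4).
With Runion, Pelrax is earned (B2).

Yes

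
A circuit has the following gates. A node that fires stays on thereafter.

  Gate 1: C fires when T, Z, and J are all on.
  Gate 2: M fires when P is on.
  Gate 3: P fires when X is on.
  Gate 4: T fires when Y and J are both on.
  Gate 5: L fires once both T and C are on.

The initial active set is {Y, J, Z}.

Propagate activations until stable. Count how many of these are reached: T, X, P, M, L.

2

Gate 4: Y and J on → T on.
Gate 1: T, Z, and J on → C on.
T and C are on, so L fires (Gate 5).
T: reached.
No rule produces X, and it is not given.
P would need X (Gate 3), but X never turns on.
M would need P (Gate 2), but P never turns on.
L: reached.
Reached: T and L — 2 of the 5.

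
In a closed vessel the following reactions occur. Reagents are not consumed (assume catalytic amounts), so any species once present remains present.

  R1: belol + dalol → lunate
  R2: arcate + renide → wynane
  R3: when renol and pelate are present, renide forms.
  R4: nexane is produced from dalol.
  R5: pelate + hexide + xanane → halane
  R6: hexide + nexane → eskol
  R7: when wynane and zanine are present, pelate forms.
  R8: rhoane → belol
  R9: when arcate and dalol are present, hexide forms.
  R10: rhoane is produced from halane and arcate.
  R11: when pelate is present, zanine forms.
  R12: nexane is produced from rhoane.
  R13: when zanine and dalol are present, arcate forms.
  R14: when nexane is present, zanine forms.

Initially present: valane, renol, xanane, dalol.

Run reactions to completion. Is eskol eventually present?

dalol present → nexane forms (R4).
nexane present → zanine forms (R14).
zanine and dalol present → arcate forms (R13).
arcate and dalol present → hexide forms (R9).
hexide and nexane present → eskol forms (R6).

Yes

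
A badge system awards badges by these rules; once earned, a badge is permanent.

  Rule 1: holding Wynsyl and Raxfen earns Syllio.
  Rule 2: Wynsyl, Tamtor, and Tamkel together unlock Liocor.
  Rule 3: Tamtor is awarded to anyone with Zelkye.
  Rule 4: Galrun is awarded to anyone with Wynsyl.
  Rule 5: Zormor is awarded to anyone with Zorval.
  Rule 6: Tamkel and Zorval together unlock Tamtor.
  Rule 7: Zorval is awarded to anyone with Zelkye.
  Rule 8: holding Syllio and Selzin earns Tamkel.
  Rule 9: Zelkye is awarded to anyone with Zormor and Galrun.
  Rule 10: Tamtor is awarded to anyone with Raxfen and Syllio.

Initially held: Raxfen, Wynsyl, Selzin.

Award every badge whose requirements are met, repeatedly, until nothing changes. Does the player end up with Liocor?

Yes

With Wynsyl and Raxfen, Syllio is earned (Rule 1).
With Syllio and Selzin, Tamkel is earned (Rule 8).
With Raxfen and Syllio, Tamtor is earned (Rule 10).
With Wynsyl, Tamtor, and Tamkel, Liocor is earned (Rule 2).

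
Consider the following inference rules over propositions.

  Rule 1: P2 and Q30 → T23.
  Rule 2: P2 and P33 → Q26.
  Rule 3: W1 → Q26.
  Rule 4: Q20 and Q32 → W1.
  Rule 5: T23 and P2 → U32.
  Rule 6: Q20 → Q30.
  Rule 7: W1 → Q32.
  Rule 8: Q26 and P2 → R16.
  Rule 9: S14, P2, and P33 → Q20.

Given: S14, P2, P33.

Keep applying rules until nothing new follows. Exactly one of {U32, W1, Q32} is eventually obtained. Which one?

From S14, P2, and P33, Rule 9 gives Q20.
Q20 holds, so Q30 follows (Rule 6).
P2 and Q30 hold, so T23 follows (Rule 1).
T23 and P2 hold, so U32 follows (Rule 5).
W1 would need Q20 and Q32 (Rule 4), but Q32 is never established. Q32 would need W1 (Rule 7), but W1 is never established.

U32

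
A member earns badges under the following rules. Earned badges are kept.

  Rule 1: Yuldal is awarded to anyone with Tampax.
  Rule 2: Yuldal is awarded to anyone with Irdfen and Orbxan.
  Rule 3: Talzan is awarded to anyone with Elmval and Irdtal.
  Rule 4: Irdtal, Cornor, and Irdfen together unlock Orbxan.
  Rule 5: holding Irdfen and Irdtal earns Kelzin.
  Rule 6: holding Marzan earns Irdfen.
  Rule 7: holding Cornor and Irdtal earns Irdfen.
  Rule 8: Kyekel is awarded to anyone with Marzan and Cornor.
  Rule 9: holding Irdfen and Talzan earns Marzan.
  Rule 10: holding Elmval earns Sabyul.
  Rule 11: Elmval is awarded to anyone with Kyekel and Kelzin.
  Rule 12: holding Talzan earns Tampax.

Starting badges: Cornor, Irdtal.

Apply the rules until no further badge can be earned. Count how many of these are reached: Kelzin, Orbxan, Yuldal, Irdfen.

With Cornor and Irdtal, Irdfen is earned (Rule 7).
With Irdfen and Irdtal, Kelzin is earned (Rule 5).
With Irdtal, Cornor, and Irdfen, Orbxan is earned (Rule 4).
With Irdfen and Orbxan, Yuldal is earned (Rule 2).
Kelzin: reached.
Orbxan: reached.
Yuldal: reached.
Irdfen: reached.
All 4 are reached.

4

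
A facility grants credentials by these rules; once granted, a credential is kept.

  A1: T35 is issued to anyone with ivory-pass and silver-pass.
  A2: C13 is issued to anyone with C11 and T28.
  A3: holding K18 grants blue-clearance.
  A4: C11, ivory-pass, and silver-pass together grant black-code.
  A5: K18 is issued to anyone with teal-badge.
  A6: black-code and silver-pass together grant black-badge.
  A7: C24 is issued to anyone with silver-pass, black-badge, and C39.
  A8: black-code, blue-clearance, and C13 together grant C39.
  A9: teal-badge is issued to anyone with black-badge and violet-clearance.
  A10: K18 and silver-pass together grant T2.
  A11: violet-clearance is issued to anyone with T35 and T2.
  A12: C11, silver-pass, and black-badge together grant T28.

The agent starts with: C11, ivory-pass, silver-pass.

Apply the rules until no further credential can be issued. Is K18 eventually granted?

K18 would need teal-badge (A5), but teal-badge is never granted.

No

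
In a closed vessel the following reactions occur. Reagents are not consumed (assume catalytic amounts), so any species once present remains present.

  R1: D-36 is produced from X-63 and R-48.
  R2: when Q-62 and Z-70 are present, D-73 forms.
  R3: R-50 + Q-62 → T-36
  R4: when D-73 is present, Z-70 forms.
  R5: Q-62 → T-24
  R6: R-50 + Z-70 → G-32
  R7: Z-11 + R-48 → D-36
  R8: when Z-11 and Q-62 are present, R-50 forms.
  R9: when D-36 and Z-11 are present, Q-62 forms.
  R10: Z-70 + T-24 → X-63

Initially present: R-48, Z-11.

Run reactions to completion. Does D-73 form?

No

D-73 would need Q-62 and Z-70 (R2), but Z-70 never forms.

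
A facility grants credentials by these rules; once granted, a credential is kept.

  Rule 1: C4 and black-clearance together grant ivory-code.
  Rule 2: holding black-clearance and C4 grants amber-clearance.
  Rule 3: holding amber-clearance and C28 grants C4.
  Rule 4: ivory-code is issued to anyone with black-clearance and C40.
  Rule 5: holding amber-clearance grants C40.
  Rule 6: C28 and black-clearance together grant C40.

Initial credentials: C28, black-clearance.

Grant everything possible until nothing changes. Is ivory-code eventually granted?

Yes

Holding C28 and black-clearance grants C40 (Rule 6).
Holding black-clearance and C40 grants ivory-code (Rule 4).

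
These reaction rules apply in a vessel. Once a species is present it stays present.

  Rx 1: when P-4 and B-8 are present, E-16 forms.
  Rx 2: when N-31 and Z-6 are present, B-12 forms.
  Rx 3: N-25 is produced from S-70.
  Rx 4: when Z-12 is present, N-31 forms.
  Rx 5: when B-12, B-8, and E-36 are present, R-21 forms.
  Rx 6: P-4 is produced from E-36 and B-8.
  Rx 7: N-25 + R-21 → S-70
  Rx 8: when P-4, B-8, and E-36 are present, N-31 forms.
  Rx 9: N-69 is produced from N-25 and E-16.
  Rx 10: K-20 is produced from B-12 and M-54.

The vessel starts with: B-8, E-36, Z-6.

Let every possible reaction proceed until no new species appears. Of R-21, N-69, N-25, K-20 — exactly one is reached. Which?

R-21

E-36 and B-8 present → P-4 forms (Rx 6).
P-4, B-8, and E-36 present → N-31 forms (Rx 8).
N-31 and Z-6 present → B-12 forms (Rx 2).
B-12, B-8, and E-36 present → R-21 forms (Rx 5).
N-69 would need N-25 and E-16 (Rx 9), but N-25 never forms. K-20 would need B-12 and M-54 (Rx 10), but M-54 never forms. N-25 would need S-70 (Rx 3), but S-70 never forms.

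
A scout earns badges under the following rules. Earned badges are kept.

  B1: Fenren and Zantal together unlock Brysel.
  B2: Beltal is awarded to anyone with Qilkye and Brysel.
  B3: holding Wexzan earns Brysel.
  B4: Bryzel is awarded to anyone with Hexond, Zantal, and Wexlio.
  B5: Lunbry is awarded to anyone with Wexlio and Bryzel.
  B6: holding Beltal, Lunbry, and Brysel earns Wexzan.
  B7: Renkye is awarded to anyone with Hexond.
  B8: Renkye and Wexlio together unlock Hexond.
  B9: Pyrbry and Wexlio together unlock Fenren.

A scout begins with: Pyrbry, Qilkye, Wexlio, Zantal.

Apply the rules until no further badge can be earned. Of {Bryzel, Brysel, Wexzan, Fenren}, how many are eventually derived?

With Pyrbry and Wexlio, Fenren is earned (B9).
With Fenren and Zantal, Brysel is earned (B1).
Bryzel would need Hexond, Zantal, and Wexlio (B4), but Hexond is never earned.
Brysel: reached.
Wexzan would need Beltal, Lunbry, and Brysel (B6), but Lunbry is never earned.
Fenren: reached.
Reached: Brysel and Fenren — 2 of the 4.

2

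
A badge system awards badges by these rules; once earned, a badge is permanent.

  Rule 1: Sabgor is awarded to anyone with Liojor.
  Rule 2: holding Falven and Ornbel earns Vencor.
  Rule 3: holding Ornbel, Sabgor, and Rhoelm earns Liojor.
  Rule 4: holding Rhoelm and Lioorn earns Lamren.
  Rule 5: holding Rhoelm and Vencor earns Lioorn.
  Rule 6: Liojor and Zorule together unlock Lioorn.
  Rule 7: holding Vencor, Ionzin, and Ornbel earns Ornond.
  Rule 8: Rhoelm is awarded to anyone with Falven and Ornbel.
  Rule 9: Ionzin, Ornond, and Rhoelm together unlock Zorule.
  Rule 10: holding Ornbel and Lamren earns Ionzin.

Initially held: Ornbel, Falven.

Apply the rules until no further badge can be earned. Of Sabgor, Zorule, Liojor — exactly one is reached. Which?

Zorule

With Falven and Ornbel, Rhoelm is earned (Rule 8).
With Falven and Ornbel, Vencor is earned (Rule 2).
With Rhoelm and Vencor, Lioorn is earned (Rule 5).
With Rhoelm and Lioorn, Lamren is earned (Rule 4).
With Ornbel and Lamren, Ionzin is earned (Rule 10).
With Vencor, Ionzin, and Ornbel, Ornond is earned (Rule 7).
With Ionzin, Ornond, and Rhoelm, Zorule is earned (Rule 9).
Liojor would need Ornbel, Sabgor, and Rhoelm (Rule 3), but Sabgor is never earned. Sabgor would need Liojor (Rule 1), but Liojor is never earned.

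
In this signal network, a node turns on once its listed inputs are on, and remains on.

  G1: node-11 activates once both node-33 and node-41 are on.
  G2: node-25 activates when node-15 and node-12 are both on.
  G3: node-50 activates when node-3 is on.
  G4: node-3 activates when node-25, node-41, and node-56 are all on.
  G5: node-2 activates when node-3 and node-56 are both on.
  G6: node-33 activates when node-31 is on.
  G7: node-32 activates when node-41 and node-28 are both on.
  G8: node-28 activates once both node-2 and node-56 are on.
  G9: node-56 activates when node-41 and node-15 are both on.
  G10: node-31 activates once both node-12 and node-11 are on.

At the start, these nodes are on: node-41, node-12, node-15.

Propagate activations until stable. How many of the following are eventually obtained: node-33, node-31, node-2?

1

node-41 and node-15 are on, so node-56 activates (G9).
G2: node-15 and node-12 on → node-25 on.
node-25, node-41, and node-56 are on, so node-3 activates (G4).
node-3 and node-56 are on, so node-2 activates (G5).
node-33 would need node-31 (G6), but node-31 never turns on.
node-31 would need node-12 and node-11 (G10), but node-11 never turns on.
node-2: reached.
Reached: node-2 — 1 of the 3.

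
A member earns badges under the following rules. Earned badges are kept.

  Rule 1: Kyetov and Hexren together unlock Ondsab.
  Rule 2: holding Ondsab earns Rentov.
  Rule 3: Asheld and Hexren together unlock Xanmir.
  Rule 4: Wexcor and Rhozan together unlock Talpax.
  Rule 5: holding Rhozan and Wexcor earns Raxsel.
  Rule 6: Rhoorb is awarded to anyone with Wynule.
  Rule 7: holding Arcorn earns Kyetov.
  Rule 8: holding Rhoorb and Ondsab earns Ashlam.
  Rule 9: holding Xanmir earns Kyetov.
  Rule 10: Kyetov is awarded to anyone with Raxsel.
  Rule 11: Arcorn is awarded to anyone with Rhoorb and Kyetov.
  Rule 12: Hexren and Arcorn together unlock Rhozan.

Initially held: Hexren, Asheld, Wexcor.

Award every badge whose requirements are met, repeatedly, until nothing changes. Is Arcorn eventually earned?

No

Arcorn would need Rhoorb and Kyetov (Rule 11), but Rhoorb is never earned.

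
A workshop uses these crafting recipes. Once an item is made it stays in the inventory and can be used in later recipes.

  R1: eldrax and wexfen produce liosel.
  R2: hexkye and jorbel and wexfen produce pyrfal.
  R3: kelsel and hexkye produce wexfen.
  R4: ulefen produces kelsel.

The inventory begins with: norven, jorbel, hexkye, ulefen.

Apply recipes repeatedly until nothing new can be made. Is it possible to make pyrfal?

ulefen → kelsel (R4).
Using R3, kelsel and hexkye make wexfen.
hexkye and jorbel and wexfen → pyrfal (R2).

Yes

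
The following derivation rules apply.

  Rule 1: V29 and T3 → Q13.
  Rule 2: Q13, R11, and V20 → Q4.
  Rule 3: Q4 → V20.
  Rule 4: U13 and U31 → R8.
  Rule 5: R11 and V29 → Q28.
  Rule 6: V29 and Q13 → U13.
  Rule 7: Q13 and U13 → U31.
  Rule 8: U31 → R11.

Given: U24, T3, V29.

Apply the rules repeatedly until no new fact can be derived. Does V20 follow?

V20 would need Q4 (Rule 3), but Q4 is never established.

No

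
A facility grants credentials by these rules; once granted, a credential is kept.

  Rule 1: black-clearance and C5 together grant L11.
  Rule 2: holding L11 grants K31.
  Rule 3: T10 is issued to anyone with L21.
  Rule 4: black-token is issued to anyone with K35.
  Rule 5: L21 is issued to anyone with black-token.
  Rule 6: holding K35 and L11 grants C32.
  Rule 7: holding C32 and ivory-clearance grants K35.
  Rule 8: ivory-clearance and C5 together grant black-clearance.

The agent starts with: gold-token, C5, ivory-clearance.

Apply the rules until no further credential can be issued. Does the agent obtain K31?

Holding ivory-clearance and C5 grants black-clearance (Rule 8).
Holding black-clearance and C5 grants L11 (Rule 1).
Holding L11 grants K31 (Rule 2).

Yes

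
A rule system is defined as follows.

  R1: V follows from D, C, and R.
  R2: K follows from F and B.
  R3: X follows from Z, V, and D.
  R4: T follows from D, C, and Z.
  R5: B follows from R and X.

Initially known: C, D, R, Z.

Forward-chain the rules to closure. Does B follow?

D, C, and R hold, so V follows (R1).
From Z, V, and D, R3 gives X.
From R and X, R5 gives B.

Yes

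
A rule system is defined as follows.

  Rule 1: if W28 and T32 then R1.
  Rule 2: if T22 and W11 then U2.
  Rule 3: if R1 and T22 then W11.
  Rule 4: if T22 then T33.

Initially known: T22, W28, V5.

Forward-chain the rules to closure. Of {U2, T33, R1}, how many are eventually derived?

1

From T22, Rule 4 gives T33.
U2 would need T22 and W11 (Rule 2), but W11 is never established.
T33: reached.
R1 would need W28 and T32 (Rule 1), but T32 is never established.
Reached: T33 — 1 of the 3.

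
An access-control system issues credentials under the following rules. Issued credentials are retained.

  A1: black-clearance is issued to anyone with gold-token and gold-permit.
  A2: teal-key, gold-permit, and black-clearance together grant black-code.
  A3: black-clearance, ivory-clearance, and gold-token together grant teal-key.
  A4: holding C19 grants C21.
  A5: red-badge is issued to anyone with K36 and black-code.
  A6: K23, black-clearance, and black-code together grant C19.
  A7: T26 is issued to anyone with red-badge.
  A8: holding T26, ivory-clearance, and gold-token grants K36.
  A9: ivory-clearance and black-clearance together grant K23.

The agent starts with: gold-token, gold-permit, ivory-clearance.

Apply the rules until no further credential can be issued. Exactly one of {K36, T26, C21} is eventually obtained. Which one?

C21

Holding gold-token and gold-permit grants black-clearance (A1).
Holding ivory-clearance and black-clearance grants K23 (A9).
Holding black-clearance, ivory-clearance, and gold-token grants teal-key (A3).
Holding teal-key, gold-permit, and black-clearance grants black-code (A2).
Holding K23, black-clearance, and black-code grants C19 (A6).
Holding C19 grants C21 (A4).
T26 would need red-badge (A7), but red-badge is never granted. K36 would need T26, ivory-clearance, and gold-token (A8), but T26 is never granted.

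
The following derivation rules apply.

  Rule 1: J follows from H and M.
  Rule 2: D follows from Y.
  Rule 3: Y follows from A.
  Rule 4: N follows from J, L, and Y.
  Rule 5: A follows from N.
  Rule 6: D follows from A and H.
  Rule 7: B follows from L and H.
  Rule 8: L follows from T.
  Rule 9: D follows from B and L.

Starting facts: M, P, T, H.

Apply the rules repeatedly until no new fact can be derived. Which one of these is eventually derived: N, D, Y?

D

From T, Rule 8 gives L.
From L and H, Rule 7 gives B.
From B and L, Rule 9 gives D.
N would need J, L, and Y (Rule 4), but Y is never established. Y would need A (Rule 3), but A is never established.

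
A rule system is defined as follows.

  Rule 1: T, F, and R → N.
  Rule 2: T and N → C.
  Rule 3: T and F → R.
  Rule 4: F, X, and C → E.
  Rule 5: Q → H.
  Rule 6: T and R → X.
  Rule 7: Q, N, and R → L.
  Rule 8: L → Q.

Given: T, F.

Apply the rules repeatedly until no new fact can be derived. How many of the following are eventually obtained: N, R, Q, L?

2

From T and F, Rule 3 gives R.
T, F, and R hold, so N follows (Rule 1).
N: reached.
R: reached.
Q would need L (Rule 8), but L is never established.
L would need Q, N, and R (Rule 7), but Q is never established.
Reached: N and R — 2 of the 4.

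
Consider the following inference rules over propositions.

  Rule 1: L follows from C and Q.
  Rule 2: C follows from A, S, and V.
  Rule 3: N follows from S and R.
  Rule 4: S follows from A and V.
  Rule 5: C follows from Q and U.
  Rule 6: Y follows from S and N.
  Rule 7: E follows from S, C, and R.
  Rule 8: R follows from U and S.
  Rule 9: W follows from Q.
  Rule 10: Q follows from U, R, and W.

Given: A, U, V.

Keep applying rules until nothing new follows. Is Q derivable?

Q would need U, R, and W (Rule 10), but W is never established.

No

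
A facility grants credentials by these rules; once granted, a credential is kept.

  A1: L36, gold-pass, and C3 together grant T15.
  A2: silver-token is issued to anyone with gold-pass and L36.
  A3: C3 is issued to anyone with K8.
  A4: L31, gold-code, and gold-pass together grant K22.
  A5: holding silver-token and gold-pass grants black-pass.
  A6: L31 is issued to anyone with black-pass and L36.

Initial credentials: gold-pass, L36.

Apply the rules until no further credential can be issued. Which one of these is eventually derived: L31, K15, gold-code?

L31

Holding gold-pass and L36 grants silver-token (A2).
Holding silver-token and gold-pass grants black-pass (A5).
Holding black-pass and L36 grants L31 (A6).
No rule produces K15, and it is not given. No rule produces gold-code, and it is not given.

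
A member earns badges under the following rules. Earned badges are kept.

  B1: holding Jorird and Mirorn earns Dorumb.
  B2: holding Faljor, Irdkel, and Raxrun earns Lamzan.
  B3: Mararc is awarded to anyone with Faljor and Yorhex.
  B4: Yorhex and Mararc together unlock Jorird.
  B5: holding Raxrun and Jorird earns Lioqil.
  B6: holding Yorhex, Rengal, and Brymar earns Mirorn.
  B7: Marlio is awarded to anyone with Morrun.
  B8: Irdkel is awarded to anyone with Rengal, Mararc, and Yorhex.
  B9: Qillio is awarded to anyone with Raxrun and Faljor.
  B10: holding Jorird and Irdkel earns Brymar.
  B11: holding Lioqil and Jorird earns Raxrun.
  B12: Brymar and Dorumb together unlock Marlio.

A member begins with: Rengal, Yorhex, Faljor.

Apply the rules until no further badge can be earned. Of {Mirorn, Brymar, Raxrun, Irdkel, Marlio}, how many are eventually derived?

4

With Faljor and Yorhex, Mararc is earned (B3).
With Rengal, Mararc, and Yorhex, Irdkel is earned (B8).
With Yorhex and Mararc, Jorird is earned (B4).
With Jorird and Irdkel, Brymar is earned (B10).
With Yorhex, Rengal, and Brymar, Mirorn is earned (B6).
With Jorird and Mirorn, Dorumb is earned (B1).
With Brymar and Dorumb, Marlio is earned (B12).
Mirorn: reached.
Brymar: reached.
Raxrun would need Lioqil and Jorird (B11), but Lioqil is never earned.
Irdkel: reached.
Marlio: reached.
Reached: Mirorn, Brymar, Irdkel, and Marlio — 4 of the 5.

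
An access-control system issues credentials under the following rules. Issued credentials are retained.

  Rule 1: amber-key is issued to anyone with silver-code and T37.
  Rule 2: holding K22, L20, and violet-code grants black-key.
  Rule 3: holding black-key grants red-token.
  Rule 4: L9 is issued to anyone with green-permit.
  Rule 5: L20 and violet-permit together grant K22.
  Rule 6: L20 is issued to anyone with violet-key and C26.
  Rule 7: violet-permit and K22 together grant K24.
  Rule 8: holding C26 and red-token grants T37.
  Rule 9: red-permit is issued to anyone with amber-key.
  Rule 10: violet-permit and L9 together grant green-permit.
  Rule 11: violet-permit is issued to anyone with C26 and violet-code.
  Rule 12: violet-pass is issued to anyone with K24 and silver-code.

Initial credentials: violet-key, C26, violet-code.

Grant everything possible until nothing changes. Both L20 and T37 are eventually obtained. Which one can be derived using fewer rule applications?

L20: Holding violet-key and C26 grants L20 (Rule 6). [1 rule application]
T37: Holding C26 and violet-code grants violet-permit (Rule 11). Holding violet-key and C26 grants L20 (Rule 6). Holding L20 and violet-permit grants K22 (Rule 5). Holding K22, L20, and violet-code grants black-key (Rule 2). Holding black-key grants red-token (Rule 3). Holding C26 and red-token grants T37 (Rule 8). [6 rule applications]
L20 needs fewer.

L20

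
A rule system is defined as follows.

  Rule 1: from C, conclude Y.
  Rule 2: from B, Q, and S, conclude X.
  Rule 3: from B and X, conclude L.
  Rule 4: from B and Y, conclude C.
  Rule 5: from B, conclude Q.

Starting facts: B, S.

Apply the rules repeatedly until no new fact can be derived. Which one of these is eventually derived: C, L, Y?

L

From B, Rule 5 gives Q.
B, Q, and S hold, so X follows (Rule 2).
From B and X, Rule 3 gives L.
C would need B and Y (Rule 4), but Y is never established. Y would need C (Rule 1), but C is never established.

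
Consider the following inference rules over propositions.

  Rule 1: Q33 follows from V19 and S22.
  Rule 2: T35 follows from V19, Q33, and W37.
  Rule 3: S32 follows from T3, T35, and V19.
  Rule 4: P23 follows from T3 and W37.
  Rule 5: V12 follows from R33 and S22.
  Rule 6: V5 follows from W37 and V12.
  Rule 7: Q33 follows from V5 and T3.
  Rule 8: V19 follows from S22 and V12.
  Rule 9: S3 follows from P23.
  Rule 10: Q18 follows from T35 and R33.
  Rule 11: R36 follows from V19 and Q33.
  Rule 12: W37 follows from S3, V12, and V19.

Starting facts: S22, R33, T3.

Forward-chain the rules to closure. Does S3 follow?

No

S3 would need P23 (Rule 9), but P23 is never established.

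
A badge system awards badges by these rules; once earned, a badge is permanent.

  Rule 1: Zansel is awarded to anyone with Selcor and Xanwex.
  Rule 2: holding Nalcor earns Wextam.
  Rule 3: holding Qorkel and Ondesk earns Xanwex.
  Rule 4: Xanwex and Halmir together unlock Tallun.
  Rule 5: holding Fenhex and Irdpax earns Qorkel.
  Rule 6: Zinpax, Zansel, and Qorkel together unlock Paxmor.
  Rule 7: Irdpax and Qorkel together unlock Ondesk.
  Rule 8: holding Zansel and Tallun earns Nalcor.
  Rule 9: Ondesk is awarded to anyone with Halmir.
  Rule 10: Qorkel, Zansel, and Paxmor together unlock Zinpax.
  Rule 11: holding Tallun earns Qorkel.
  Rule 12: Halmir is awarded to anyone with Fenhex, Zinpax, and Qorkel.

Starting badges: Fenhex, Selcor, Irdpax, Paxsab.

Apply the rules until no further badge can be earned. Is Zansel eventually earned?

Yes

With Fenhex and Irdpax, Qorkel is earned (Rule 5).
With Irdpax and Qorkel, Ondesk is earned (Rule 7).
With Qorkel and Ondesk, Xanwex is earned (Rule 3).
With Selcor and Xanwex, Zansel is earned (Rule 1).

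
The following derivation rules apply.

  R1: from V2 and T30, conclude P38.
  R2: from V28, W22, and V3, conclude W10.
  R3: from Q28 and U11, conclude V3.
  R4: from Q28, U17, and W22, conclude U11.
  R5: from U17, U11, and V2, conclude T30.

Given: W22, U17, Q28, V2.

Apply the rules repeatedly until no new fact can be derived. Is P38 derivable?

Q28, U17, and W22 hold, so U11 follows (R4).
From U17, U11, and V2, R5 gives T30.
From V2 and T30, R1 gives P38.

Yes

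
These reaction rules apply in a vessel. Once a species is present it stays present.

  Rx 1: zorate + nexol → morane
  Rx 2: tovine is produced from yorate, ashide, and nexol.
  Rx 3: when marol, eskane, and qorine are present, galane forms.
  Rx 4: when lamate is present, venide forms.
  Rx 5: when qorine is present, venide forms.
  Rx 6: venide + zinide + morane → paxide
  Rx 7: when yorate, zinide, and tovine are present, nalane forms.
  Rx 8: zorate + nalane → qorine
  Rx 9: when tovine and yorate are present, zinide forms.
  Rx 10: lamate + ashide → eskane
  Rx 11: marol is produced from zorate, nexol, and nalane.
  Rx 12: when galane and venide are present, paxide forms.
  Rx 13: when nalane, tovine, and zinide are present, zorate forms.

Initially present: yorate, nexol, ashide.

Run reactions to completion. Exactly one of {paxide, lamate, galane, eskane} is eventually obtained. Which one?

yorate, ashide, and nexol present → tovine forms (Rx 2).
tovine and yorate present → zinide forms (Rx 9).
yorate, zinide, and tovine present → nalane forms (Rx 7).
nalane, tovine, and zinide present → zorate forms (Rx 13).
zorate and nalane present → qorine forms (Rx 8).
zorate and nexol present → morane forms (Rx 1).
qorine present → venide forms (Rx 5).
venide, zinide, and morane present → paxide forms (Rx 6).
eskane would need lamate and ashide (Rx 10), but lamate never forms. galane would need marol, eskane, and qorine (Rx 3), but eskane never forms. No rule produces lamate, and it is not given.

paxide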